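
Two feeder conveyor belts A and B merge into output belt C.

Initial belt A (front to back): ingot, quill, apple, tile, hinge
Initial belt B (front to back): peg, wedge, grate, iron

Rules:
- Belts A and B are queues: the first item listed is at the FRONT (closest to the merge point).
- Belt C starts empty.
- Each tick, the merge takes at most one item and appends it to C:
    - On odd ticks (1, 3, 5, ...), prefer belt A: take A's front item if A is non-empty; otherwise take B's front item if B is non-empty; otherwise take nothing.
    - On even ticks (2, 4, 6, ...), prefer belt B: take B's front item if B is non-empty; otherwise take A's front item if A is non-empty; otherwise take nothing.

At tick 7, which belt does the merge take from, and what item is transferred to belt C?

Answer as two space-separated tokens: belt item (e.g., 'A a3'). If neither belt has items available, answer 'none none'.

Answer: A tile

Derivation:
Tick 1: prefer A, take ingot from A; A=[quill,apple,tile,hinge] B=[peg,wedge,grate,iron] C=[ingot]
Tick 2: prefer B, take peg from B; A=[quill,apple,tile,hinge] B=[wedge,grate,iron] C=[ingot,peg]
Tick 3: prefer A, take quill from A; A=[apple,tile,hinge] B=[wedge,grate,iron] C=[ingot,peg,quill]
Tick 4: prefer B, take wedge from B; A=[apple,tile,hinge] B=[grate,iron] C=[ingot,peg,quill,wedge]
Tick 5: prefer A, take apple from A; A=[tile,hinge] B=[grate,iron] C=[ingot,peg,quill,wedge,apple]
Tick 6: prefer B, take grate from B; A=[tile,hinge] B=[iron] C=[ingot,peg,quill,wedge,apple,grate]
Tick 7: prefer A, take tile from A; A=[hinge] B=[iron] C=[ingot,peg,quill,wedge,apple,grate,tile]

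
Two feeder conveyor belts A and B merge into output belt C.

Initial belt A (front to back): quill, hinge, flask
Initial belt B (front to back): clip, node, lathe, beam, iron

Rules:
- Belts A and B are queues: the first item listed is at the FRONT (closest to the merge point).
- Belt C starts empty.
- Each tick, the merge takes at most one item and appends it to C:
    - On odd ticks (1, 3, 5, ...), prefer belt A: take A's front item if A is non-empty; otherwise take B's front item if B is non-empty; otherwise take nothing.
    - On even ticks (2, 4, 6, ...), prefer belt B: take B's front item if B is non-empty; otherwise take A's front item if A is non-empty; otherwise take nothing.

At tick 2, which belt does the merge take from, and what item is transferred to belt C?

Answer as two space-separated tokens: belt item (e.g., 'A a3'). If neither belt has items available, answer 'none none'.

Answer: B clip

Derivation:
Tick 1: prefer A, take quill from A; A=[hinge,flask] B=[clip,node,lathe,beam,iron] C=[quill]
Tick 2: prefer B, take clip from B; A=[hinge,flask] B=[node,lathe,beam,iron] C=[quill,clip]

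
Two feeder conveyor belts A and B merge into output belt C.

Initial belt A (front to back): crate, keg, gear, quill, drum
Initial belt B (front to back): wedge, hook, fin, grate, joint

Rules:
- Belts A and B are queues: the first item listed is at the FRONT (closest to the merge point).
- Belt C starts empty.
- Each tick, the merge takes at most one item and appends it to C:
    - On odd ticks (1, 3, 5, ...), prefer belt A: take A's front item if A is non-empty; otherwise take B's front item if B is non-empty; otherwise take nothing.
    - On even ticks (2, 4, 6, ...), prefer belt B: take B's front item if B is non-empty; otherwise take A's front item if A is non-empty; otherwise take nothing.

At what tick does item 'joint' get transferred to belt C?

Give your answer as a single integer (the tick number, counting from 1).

Answer: 10

Derivation:
Tick 1: prefer A, take crate from A; A=[keg,gear,quill,drum] B=[wedge,hook,fin,grate,joint] C=[crate]
Tick 2: prefer B, take wedge from B; A=[keg,gear,quill,drum] B=[hook,fin,grate,joint] C=[crate,wedge]
Tick 3: prefer A, take keg from A; A=[gear,quill,drum] B=[hook,fin,grate,joint] C=[crate,wedge,keg]
Tick 4: prefer B, take hook from B; A=[gear,quill,drum] B=[fin,grate,joint] C=[crate,wedge,keg,hook]
Tick 5: prefer A, take gear from A; A=[quill,drum] B=[fin,grate,joint] C=[crate,wedge,keg,hook,gear]
Tick 6: prefer B, take fin from B; A=[quill,drum] B=[grate,joint] C=[crate,wedge,keg,hook,gear,fin]
Tick 7: prefer A, take quill from A; A=[drum] B=[grate,joint] C=[crate,wedge,keg,hook,gear,fin,quill]
Tick 8: prefer B, take grate from B; A=[drum] B=[joint] C=[crate,wedge,keg,hook,gear,fin,quill,grate]
Tick 9: prefer A, take drum from A; A=[-] B=[joint] C=[crate,wedge,keg,hook,gear,fin,quill,grate,drum]
Tick 10: prefer B, take joint from B; A=[-] B=[-] C=[crate,wedge,keg,hook,gear,fin,quill,grate,drum,joint]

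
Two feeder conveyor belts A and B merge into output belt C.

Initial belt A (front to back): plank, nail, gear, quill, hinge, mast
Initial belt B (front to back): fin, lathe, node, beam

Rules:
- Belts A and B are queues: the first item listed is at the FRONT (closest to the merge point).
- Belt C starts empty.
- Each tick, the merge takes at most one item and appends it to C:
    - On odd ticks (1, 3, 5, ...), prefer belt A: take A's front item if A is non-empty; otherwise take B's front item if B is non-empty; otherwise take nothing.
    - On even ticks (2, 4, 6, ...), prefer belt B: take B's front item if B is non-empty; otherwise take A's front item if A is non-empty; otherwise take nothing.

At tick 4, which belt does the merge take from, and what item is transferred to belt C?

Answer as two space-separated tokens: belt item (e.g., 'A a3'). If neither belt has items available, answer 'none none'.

Answer: B lathe

Derivation:
Tick 1: prefer A, take plank from A; A=[nail,gear,quill,hinge,mast] B=[fin,lathe,node,beam] C=[plank]
Tick 2: prefer B, take fin from B; A=[nail,gear,quill,hinge,mast] B=[lathe,node,beam] C=[plank,fin]
Tick 3: prefer A, take nail from A; A=[gear,quill,hinge,mast] B=[lathe,node,beam] C=[plank,fin,nail]
Tick 4: prefer B, take lathe from B; A=[gear,quill,hinge,mast] B=[node,beam] C=[plank,fin,nail,lathe]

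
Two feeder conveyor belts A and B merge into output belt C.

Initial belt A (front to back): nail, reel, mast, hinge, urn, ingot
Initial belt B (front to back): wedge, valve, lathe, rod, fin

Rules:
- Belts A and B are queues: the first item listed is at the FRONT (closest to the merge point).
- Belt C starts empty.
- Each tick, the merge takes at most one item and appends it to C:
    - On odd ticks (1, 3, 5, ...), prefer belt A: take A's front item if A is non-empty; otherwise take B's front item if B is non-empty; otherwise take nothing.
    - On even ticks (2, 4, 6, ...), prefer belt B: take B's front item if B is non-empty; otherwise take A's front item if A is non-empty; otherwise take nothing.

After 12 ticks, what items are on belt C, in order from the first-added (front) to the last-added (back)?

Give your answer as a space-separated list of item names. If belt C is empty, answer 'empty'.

Tick 1: prefer A, take nail from A; A=[reel,mast,hinge,urn,ingot] B=[wedge,valve,lathe,rod,fin] C=[nail]
Tick 2: prefer B, take wedge from B; A=[reel,mast,hinge,urn,ingot] B=[valve,lathe,rod,fin] C=[nail,wedge]
Tick 3: prefer A, take reel from A; A=[mast,hinge,urn,ingot] B=[valve,lathe,rod,fin] C=[nail,wedge,reel]
Tick 4: prefer B, take valve from B; A=[mast,hinge,urn,ingot] B=[lathe,rod,fin] C=[nail,wedge,reel,valve]
Tick 5: prefer A, take mast from A; A=[hinge,urn,ingot] B=[lathe,rod,fin] C=[nail,wedge,reel,valve,mast]
Tick 6: prefer B, take lathe from B; A=[hinge,urn,ingot] B=[rod,fin] C=[nail,wedge,reel,valve,mast,lathe]
Tick 7: prefer A, take hinge from A; A=[urn,ingot] B=[rod,fin] C=[nail,wedge,reel,valve,mast,lathe,hinge]
Tick 8: prefer B, take rod from B; A=[urn,ingot] B=[fin] C=[nail,wedge,reel,valve,mast,lathe,hinge,rod]
Tick 9: prefer A, take urn from A; A=[ingot] B=[fin] C=[nail,wedge,reel,valve,mast,lathe,hinge,rod,urn]
Tick 10: prefer B, take fin from B; A=[ingot] B=[-] C=[nail,wedge,reel,valve,mast,lathe,hinge,rod,urn,fin]
Tick 11: prefer A, take ingot from A; A=[-] B=[-] C=[nail,wedge,reel,valve,mast,lathe,hinge,rod,urn,fin,ingot]
Tick 12: prefer B, both empty, nothing taken; A=[-] B=[-] C=[nail,wedge,reel,valve,mast,lathe,hinge,rod,urn,fin,ingot]

Answer: nail wedge reel valve mast lathe hinge rod urn fin ingot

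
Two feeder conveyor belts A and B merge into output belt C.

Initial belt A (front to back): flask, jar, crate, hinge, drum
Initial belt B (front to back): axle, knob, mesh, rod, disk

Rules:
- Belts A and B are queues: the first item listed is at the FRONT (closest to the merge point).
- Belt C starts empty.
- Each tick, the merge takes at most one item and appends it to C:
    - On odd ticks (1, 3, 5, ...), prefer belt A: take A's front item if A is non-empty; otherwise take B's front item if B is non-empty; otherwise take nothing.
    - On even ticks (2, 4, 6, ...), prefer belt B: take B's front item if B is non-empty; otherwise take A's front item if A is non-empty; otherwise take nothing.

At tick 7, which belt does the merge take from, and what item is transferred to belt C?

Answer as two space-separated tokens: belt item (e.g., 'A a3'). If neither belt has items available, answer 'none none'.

Answer: A hinge

Derivation:
Tick 1: prefer A, take flask from A; A=[jar,crate,hinge,drum] B=[axle,knob,mesh,rod,disk] C=[flask]
Tick 2: prefer B, take axle from B; A=[jar,crate,hinge,drum] B=[knob,mesh,rod,disk] C=[flask,axle]
Tick 3: prefer A, take jar from A; A=[crate,hinge,drum] B=[knob,mesh,rod,disk] C=[flask,axle,jar]
Tick 4: prefer B, take knob from B; A=[crate,hinge,drum] B=[mesh,rod,disk] C=[flask,axle,jar,knob]
Tick 5: prefer A, take crate from A; A=[hinge,drum] B=[mesh,rod,disk] C=[flask,axle,jar,knob,crate]
Tick 6: prefer B, take mesh from B; A=[hinge,drum] B=[rod,disk] C=[flask,axle,jar,knob,crate,mesh]
Tick 7: prefer A, take hinge from A; A=[drum] B=[rod,disk] C=[flask,axle,jar,knob,crate,mesh,hinge]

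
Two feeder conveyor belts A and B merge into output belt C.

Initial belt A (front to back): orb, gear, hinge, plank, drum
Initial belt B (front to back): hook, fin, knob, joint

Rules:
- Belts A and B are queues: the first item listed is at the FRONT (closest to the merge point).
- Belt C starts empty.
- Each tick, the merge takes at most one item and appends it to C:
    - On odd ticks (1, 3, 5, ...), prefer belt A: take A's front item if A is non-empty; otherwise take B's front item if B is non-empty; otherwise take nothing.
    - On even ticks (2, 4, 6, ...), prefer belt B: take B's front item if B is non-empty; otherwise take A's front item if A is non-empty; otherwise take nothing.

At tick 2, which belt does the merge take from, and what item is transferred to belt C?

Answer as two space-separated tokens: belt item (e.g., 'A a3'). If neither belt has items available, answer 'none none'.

Answer: B hook

Derivation:
Tick 1: prefer A, take orb from A; A=[gear,hinge,plank,drum] B=[hook,fin,knob,joint] C=[orb]
Tick 2: prefer B, take hook from B; A=[gear,hinge,plank,drum] B=[fin,knob,joint] C=[orb,hook]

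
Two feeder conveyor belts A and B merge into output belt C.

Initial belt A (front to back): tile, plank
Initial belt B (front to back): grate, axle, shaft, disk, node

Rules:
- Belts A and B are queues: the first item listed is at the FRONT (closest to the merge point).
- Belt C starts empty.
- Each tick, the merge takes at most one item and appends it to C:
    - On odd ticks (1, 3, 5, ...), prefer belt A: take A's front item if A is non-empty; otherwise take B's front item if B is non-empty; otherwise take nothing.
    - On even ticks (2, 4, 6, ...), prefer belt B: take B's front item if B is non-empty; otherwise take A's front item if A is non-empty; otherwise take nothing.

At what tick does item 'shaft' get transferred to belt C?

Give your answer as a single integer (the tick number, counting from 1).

Tick 1: prefer A, take tile from A; A=[plank] B=[grate,axle,shaft,disk,node] C=[tile]
Tick 2: prefer B, take grate from B; A=[plank] B=[axle,shaft,disk,node] C=[tile,grate]
Tick 3: prefer A, take plank from A; A=[-] B=[axle,shaft,disk,node] C=[tile,grate,plank]
Tick 4: prefer B, take axle from B; A=[-] B=[shaft,disk,node] C=[tile,grate,plank,axle]
Tick 5: prefer A, take shaft from B; A=[-] B=[disk,node] C=[tile,grate,plank,axle,shaft]

Answer: 5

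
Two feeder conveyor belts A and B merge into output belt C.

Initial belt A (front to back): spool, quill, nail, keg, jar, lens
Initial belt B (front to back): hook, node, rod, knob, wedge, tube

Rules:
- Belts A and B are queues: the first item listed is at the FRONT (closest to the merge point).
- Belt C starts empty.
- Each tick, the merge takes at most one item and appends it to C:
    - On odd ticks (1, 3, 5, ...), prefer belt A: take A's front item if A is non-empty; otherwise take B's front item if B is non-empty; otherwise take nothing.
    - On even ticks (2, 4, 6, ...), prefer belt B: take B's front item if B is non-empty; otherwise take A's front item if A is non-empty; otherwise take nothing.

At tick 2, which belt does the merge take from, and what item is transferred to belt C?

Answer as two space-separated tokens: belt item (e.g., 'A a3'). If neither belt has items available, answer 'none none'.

Tick 1: prefer A, take spool from A; A=[quill,nail,keg,jar,lens] B=[hook,node,rod,knob,wedge,tube] C=[spool]
Tick 2: prefer B, take hook from B; A=[quill,nail,keg,jar,lens] B=[node,rod,knob,wedge,tube] C=[spool,hook]

Answer: B hook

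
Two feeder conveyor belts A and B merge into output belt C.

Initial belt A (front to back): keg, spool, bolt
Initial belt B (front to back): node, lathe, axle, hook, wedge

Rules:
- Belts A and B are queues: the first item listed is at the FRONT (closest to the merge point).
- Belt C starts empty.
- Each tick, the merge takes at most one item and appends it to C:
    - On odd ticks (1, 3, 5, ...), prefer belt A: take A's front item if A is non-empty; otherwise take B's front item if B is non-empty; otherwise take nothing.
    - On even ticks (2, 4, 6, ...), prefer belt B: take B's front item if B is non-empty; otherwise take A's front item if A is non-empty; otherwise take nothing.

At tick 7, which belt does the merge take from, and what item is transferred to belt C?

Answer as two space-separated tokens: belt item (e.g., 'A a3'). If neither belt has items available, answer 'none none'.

Answer: B hook

Derivation:
Tick 1: prefer A, take keg from A; A=[spool,bolt] B=[node,lathe,axle,hook,wedge] C=[keg]
Tick 2: prefer B, take node from B; A=[spool,bolt] B=[lathe,axle,hook,wedge] C=[keg,node]
Tick 3: prefer A, take spool from A; A=[bolt] B=[lathe,axle,hook,wedge] C=[keg,node,spool]
Tick 4: prefer B, take lathe from B; A=[bolt] B=[axle,hook,wedge] C=[keg,node,spool,lathe]
Tick 5: prefer A, take bolt from A; A=[-] B=[axle,hook,wedge] C=[keg,node,spool,lathe,bolt]
Tick 6: prefer B, take axle from B; A=[-] B=[hook,wedge] C=[keg,node,spool,lathe,bolt,axle]
Tick 7: prefer A, take hook from B; A=[-] B=[wedge] C=[keg,node,spool,lathe,bolt,axle,hook]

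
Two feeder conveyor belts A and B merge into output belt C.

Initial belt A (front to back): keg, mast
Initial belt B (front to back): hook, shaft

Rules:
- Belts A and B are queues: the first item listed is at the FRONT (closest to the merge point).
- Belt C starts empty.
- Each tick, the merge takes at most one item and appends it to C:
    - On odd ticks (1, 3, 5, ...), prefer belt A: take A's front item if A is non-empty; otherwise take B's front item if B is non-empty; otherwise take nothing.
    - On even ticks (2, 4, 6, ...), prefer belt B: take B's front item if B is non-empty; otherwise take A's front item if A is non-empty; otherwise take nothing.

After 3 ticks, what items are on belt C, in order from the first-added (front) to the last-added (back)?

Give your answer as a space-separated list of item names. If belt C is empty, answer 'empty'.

Tick 1: prefer A, take keg from A; A=[mast] B=[hook,shaft] C=[keg]
Tick 2: prefer B, take hook from B; A=[mast] B=[shaft] C=[keg,hook]
Tick 3: prefer A, take mast from A; A=[-] B=[shaft] C=[keg,hook,mast]

Answer: keg hook mast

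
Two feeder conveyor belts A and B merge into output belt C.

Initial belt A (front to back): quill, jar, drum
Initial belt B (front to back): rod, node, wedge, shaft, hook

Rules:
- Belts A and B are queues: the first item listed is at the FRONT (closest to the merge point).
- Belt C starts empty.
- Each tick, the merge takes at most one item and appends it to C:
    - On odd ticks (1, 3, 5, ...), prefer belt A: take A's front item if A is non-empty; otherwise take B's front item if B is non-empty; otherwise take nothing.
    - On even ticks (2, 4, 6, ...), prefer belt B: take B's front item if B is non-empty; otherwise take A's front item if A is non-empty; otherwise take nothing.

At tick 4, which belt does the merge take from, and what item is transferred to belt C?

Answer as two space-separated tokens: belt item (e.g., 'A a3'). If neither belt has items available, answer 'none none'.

Answer: B node

Derivation:
Tick 1: prefer A, take quill from A; A=[jar,drum] B=[rod,node,wedge,shaft,hook] C=[quill]
Tick 2: prefer B, take rod from B; A=[jar,drum] B=[node,wedge,shaft,hook] C=[quill,rod]
Tick 3: prefer A, take jar from A; A=[drum] B=[node,wedge,shaft,hook] C=[quill,rod,jar]
Tick 4: prefer B, take node from B; A=[drum] B=[wedge,shaft,hook] C=[quill,rod,jar,node]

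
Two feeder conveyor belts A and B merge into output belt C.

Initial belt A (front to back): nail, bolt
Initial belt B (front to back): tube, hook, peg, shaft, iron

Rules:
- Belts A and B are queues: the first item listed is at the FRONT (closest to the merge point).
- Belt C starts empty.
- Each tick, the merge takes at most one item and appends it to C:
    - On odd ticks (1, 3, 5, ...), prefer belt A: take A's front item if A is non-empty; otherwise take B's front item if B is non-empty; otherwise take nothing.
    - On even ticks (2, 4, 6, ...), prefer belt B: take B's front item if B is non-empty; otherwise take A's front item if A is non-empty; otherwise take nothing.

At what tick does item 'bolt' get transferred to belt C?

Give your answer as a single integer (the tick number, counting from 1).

Answer: 3

Derivation:
Tick 1: prefer A, take nail from A; A=[bolt] B=[tube,hook,peg,shaft,iron] C=[nail]
Tick 2: prefer B, take tube from B; A=[bolt] B=[hook,peg,shaft,iron] C=[nail,tube]
Tick 3: prefer A, take bolt from A; A=[-] B=[hook,peg,shaft,iron] C=[nail,tube,bolt]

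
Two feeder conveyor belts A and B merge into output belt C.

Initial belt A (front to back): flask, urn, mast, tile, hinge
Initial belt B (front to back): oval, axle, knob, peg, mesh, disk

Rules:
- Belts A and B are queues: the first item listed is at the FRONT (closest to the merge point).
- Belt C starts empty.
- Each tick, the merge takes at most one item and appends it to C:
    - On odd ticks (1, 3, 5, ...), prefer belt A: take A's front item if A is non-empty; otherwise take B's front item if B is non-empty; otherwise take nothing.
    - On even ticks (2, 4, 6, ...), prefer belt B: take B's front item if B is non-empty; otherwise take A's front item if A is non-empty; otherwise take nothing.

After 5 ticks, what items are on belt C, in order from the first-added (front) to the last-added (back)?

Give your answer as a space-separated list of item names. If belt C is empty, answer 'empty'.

Tick 1: prefer A, take flask from A; A=[urn,mast,tile,hinge] B=[oval,axle,knob,peg,mesh,disk] C=[flask]
Tick 2: prefer B, take oval from B; A=[urn,mast,tile,hinge] B=[axle,knob,peg,mesh,disk] C=[flask,oval]
Tick 3: prefer A, take urn from A; A=[mast,tile,hinge] B=[axle,knob,peg,mesh,disk] C=[flask,oval,urn]
Tick 4: prefer B, take axle from B; A=[mast,tile,hinge] B=[knob,peg,mesh,disk] C=[flask,oval,urn,axle]
Tick 5: prefer A, take mast from A; A=[tile,hinge] B=[knob,peg,mesh,disk] C=[flask,oval,urn,axle,mast]

Answer: flask oval urn axle mast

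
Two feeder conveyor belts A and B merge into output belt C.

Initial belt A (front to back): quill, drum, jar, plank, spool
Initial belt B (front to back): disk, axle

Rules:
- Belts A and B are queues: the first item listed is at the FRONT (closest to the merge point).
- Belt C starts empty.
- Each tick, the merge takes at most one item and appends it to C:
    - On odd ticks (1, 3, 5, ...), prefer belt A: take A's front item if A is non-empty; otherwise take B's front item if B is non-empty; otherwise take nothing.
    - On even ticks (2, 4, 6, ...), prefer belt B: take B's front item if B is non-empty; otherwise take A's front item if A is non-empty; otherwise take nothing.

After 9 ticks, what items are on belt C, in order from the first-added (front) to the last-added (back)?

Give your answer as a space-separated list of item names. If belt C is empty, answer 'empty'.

Tick 1: prefer A, take quill from A; A=[drum,jar,plank,spool] B=[disk,axle] C=[quill]
Tick 2: prefer B, take disk from B; A=[drum,jar,plank,spool] B=[axle] C=[quill,disk]
Tick 3: prefer A, take drum from A; A=[jar,plank,spool] B=[axle] C=[quill,disk,drum]
Tick 4: prefer B, take axle from B; A=[jar,plank,spool] B=[-] C=[quill,disk,drum,axle]
Tick 5: prefer A, take jar from A; A=[plank,spool] B=[-] C=[quill,disk,drum,axle,jar]
Tick 6: prefer B, take plank from A; A=[spool] B=[-] C=[quill,disk,drum,axle,jar,plank]
Tick 7: prefer A, take spool from A; A=[-] B=[-] C=[quill,disk,drum,axle,jar,plank,spool]
Tick 8: prefer B, both empty, nothing taken; A=[-] B=[-] C=[quill,disk,drum,axle,jar,plank,spool]
Tick 9: prefer A, both empty, nothing taken; A=[-] B=[-] C=[quill,disk,drum,axle,jar,plank,spool]

Answer: quill disk drum axle jar plank spool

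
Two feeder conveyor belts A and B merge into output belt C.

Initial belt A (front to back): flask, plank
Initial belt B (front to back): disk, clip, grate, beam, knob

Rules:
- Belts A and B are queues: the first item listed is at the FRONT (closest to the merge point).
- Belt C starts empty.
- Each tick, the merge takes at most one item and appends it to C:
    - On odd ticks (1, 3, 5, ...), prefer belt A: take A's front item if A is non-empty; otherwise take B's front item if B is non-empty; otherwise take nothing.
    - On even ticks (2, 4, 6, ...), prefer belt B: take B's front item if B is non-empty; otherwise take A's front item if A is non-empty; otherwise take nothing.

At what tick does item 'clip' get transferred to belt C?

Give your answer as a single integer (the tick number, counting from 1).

Answer: 4

Derivation:
Tick 1: prefer A, take flask from A; A=[plank] B=[disk,clip,grate,beam,knob] C=[flask]
Tick 2: prefer B, take disk from B; A=[plank] B=[clip,grate,beam,knob] C=[flask,disk]
Tick 3: prefer A, take plank from A; A=[-] B=[clip,grate,beam,knob] C=[flask,disk,plank]
Tick 4: prefer B, take clip from B; A=[-] B=[grate,beam,knob] C=[flask,disk,plank,clip]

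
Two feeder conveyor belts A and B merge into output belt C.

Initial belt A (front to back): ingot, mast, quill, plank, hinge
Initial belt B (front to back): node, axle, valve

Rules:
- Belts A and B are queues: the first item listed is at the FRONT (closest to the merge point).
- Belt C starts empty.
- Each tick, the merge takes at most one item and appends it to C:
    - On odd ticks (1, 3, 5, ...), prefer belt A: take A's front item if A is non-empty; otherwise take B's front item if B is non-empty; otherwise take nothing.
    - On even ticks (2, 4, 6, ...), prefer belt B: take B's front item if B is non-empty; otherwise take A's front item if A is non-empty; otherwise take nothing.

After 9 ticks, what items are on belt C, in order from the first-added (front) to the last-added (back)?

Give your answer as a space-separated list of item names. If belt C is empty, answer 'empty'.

Answer: ingot node mast axle quill valve plank hinge

Derivation:
Tick 1: prefer A, take ingot from A; A=[mast,quill,plank,hinge] B=[node,axle,valve] C=[ingot]
Tick 2: prefer B, take node from B; A=[mast,quill,plank,hinge] B=[axle,valve] C=[ingot,node]
Tick 3: prefer A, take mast from A; A=[quill,plank,hinge] B=[axle,valve] C=[ingot,node,mast]
Tick 4: prefer B, take axle from B; A=[quill,plank,hinge] B=[valve] C=[ingot,node,mast,axle]
Tick 5: prefer A, take quill from A; A=[plank,hinge] B=[valve] C=[ingot,node,mast,axle,quill]
Tick 6: prefer B, take valve from B; A=[plank,hinge] B=[-] C=[ingot,node,mast,axle,quill,valve]
Tick 7: prefer A, take plank from A; A=[hinge] B=[-] C=[ingot,node,mast,axle,quill,valve,plank]
Tick 8: prefer B, take hinge from A; A=[-] B=[-] C=[ingot,node,mast,axle,quill,valve,plank,hinge]
Tick 9: prefer A, both empty, nothing taken; A=[-] B=[-] C=[ingot,node,mast,axle,quill,valve,plank,hinge]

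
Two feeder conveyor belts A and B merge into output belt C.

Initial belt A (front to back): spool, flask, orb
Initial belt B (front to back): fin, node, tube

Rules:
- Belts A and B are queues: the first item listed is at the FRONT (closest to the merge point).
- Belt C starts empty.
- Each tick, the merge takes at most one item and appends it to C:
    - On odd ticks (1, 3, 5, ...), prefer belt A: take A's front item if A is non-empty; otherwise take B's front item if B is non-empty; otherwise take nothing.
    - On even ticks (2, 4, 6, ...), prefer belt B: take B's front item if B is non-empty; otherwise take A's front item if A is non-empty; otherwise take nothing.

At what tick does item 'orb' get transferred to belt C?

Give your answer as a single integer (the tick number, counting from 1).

Answer: 5

Derivation:
Tick 1: prefer A, take spool from A; A=[flask,orb] B=[fin,node,tube] C=[spool]
Tick 2: prefer B, take fin from B; A=[flask,orb] B=[node,tube] C=[spool,fin]
Tick 3: prefer A, take flask from A; A=[orb] B=[node,tube] C=[spool,fin,flask]
Tick 4: prefer B, take node from B; A=[orb] B=[tube] C=[spool,fin,flask,node]
Tick 5: prefer A, take orb from A; A=[-] B=[tube] C=[spool,fin,flask,node,orb]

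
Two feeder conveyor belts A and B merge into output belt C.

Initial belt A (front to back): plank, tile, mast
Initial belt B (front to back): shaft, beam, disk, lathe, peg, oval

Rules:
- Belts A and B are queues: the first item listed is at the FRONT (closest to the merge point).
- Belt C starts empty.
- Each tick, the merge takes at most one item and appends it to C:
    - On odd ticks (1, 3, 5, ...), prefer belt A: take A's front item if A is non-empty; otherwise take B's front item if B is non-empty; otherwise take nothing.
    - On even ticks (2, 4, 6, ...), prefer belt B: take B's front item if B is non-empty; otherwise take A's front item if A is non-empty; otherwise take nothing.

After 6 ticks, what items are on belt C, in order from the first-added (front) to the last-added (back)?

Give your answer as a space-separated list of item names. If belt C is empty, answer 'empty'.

Tick 1: prefer A, take plank from A; A=[tile,mast] B=[shaft,beam,disk,lathe,peg,oval] C=[plank]
Tick 2: prefer B, take shaft from B; A=[tile,mast] B=[beam,disk,lathe,peg,oval] C=[plank,shaft]
Tick 3: prefer A, take tile from A; A=[mast] B=[beam,disk,lathe,peg,oval] C=[plank,shaft,tile]
Tick 4: prefer B, take beam from B; A=[mast] B=[disk,lathe,peg,oval] C=[plank,shaft,tile,beam]
Tick 5: prefer A, take mast from A; A=[-] B=[disk,lathe,peg,oval] C=[plank,shaft,tile,beam,mast]
Tick 6: prefer B, take disk from B; A=[-] B=[lathe,peg,oval] C=[plank,shaft,tile,beam,mast,disk]

Answer: plank shaft tile beam mast disk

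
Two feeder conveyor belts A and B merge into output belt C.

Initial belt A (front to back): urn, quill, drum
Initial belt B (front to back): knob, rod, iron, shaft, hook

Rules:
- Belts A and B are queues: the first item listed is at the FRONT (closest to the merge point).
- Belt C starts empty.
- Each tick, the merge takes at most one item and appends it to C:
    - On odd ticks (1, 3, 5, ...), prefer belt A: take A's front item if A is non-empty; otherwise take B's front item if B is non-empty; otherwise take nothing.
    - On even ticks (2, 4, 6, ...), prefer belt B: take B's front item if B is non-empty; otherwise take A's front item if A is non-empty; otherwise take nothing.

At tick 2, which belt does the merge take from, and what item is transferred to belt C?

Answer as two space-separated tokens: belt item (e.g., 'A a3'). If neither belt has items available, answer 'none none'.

Answer: B knob

Derivation:
Tick 1: prefer A, take urn from A; A=[quill,drum] B=[knob,rod,iron,shaft,hook] C=[urn]
Tick 2: prefer B, take knob from B; A=[quill,drum] B=[rod,iron,shaft,hook] C=[urn,knob]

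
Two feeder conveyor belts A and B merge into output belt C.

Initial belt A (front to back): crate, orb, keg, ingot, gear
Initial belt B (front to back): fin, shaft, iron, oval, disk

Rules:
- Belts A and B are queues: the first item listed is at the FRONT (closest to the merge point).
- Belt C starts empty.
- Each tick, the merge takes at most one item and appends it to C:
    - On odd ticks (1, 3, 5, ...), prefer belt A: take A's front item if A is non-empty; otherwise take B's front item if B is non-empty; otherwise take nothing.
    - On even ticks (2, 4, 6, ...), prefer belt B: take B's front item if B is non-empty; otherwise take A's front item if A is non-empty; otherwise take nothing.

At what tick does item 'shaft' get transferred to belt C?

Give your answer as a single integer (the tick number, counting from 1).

Answer: 4

Derivation:
Tick 1: prefer A, take crate from A; A=[orb,keg,ingot,gear] B=[fin,shaft,iron,oval,disk] C=[crate]
Tick 2: prefer B, take fin from B; A=[orb,keg,ingot,gear] B=[shaft,iron,oval,disk] C=[crate,fin]
Tick 3: prefer A, take orb from A; A=[keg,ingot,gear] B=[shaft,iron,oval,disk] C=[crate,fin,orb]
Tick 4: prefer B, take shaft from B; A=[keg,ingot,gear] B=[iron,oval,disk] C=[crate,fin,orb,shaft]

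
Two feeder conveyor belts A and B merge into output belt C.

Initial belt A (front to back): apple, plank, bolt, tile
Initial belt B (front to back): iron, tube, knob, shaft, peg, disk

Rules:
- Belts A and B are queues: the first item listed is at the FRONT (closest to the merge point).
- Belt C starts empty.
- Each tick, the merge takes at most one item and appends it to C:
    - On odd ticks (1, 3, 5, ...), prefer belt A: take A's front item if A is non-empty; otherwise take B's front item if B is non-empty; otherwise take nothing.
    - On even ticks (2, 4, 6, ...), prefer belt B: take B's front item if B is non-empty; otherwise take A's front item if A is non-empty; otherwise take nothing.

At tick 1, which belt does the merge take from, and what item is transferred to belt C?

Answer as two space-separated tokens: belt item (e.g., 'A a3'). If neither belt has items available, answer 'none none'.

Answer: A apple

Derivation:
Tick 1: prefer A, take apple from A; A=[plank,bolt,tile] B=[iron,tube,knob,shaft,peg,disk] C=[apple]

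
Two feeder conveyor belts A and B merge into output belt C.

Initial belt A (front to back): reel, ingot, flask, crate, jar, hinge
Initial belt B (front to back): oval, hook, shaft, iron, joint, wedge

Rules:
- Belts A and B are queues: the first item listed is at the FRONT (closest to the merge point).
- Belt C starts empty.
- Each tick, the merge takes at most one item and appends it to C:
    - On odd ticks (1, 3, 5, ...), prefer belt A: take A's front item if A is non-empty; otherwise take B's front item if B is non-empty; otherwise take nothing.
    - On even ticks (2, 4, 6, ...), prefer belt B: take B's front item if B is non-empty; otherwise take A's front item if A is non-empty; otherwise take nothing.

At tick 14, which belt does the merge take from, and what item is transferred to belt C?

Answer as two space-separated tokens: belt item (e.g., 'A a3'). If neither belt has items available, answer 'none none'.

Answer: none none

Derivation:
Tick 1: prefer A, take reel from A; A=[ingot,flask,crate,jar,hinge] B=[oval,hook,shaft,iron,joint,wedge] C=[reel]
Tick 2: prefer B, take oval from B; A=[ingot,flask,crate,jar,hinge] B=[hook,shaft,iron,joint,wedge] C=[reel,oval]
Tick 3: prefer A, take ingot from A; A=[flask,crate,jar,hinge] B=[hook,shaft,iron,joint,wedge] C=[reel,oval,ingot]
Tick 4: prefer B, take hook from B; A=[flask,crate,jar,hinge] B=[shaft,iron,joint,wedge] C=[reel,oval,ingot,hook]
Tick 5: prefer A, take flask from A; A=[crate,jar,hinge] B=[shaft,iron,joint,wedge] C=[reel,oval,ingot,hook,flask]
Tick 6: prefer B, take shaft from B; A=[crate,jar,hinge] B=[iron,joint,wedge] C=[reel,oval,ingot,hook,flask,shaft]
Tick 7: prefer A, take crate from A; A=[jar,hinge] B=[iron,joint,wedge] C=[reel,oval,ingot,hook,flask,shaft,crate]
Tick 8: prefer B, take iron from B; A=[jar,hinge] B=[joint,wedge] C=[reel,oval,ingot,hook,flask,shaft,crate,iron]
Tick 9: prefer A, take jar from A; A=[hinge] B=[joint,wedge] C=[reel,oval,ingot,hook,flask,shaft,crate,iron,jar]
Tick 10: prefer B, take joint from B; A=[hinge] B=[wedge] C=[reel,oval,ingot,hook,flask,shaft,crate,iron,jar,joint]
Tick 11: prefer A, take hinge from A; A=[-] B=[wedge] C=[reel,oval,ingot,hook,flask,shaft,crate,iron,jar,joint,hinge]
Tick 12: prefer B, take wedge from B; A=[-] B=[-] C=[reel,oval,ingot,hook,flask,shaft,crate,iron,jar,joint,hinge,wedge]
Tick 13: prefer A, both empty, nothing taken; A=[-] B=[-] C=[reel,oval,ingot,hook,flask,shaft,crate,iron,jar,joint,hinge,wedge]
Tick 14: prefer B, both empty, nothing taken; A=[-] B=[-] C=[reel,oval,ingot,hook,flask,shaft,crate,iron,jar,joint,hinge,wedge]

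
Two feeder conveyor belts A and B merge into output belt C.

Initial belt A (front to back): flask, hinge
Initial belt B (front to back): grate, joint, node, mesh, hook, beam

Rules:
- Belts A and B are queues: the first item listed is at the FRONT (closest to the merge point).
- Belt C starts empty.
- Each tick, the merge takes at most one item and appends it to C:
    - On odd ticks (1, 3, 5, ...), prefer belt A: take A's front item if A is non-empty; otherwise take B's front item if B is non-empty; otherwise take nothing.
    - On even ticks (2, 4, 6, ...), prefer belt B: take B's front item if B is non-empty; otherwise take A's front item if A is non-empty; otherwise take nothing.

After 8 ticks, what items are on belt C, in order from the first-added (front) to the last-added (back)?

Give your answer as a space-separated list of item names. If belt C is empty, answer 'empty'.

Answer: flask grate hinge joint node mesh hook beam

Derivation:
Tick 1: prefer A, take flask from A; A=[hinge] B=[grate,joint,node,mesh,hook,beam] C=[flask]
Tick 2: prefer B, take grate from B; A=[hinge] B=[joint,node,mesh,hook,beam] C=[flask,grate]
Tick 3: prefer A, take hinge from A; A=[-] B=[joint,node,mesh,hook,beam] C=[flask,grate,hinge]
Tick 4: prefer B, take joint from B; A=[-] B=[node,mesh,hook,beam] C=[flask,grate,hinge,joint]
Tick 5: prefer A, take node from B; A=[-] B=[mesh,hook,beam] C=[flask,grate,hinge,joint,node]
Tick 6: prefer B, take mesh from B; A=[-] B=[hook,beam] C=[flask,grate,hinge,joint,node,mesh]
Tick 7: prefer A, take hook from B; A=[-] B=[beam] C=[flask,grate,hinge,joint,node,mesh,hook]
Tick 8: prefer B, take beam from B; A=[-] B=[-] C=[flask,grate,hinge,joint,node,mesh,hook,beam]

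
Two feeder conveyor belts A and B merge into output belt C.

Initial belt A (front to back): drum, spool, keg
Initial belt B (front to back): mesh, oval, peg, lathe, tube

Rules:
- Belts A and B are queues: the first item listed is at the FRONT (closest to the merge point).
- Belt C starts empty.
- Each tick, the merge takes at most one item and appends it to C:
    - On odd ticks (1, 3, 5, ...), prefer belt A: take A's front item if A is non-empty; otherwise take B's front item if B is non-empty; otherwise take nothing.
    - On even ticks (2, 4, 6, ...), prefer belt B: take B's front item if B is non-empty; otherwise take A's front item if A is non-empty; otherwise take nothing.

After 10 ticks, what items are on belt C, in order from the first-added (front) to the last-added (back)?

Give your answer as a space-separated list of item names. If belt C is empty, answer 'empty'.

Tick 1: prefer A, take drum from A; A=[spool,keg] B=[mesh,oval,peg,lathe,tube] C=[drum]
Tick 2: prefer B, take mesh from B; A=[spool,keg] B=[oval,peg,lathe,tube] C=[drum,mesh]
Tick 3: prefer A, take spool from A; A=[keg] B=[oval,peg,lathe,tube] C=[drum,mesh,spool]
Tick 4: prefer B, take oval from B; A=[keg] B=[peg,lathe,tube] C=[drum,mesh,spool,oval]
Tick 5: prefer A, take keg from A; A=[-] B=[peg,lathe,tube] C=[drum,mesh,spool,oval,keg]
Tick 6: prefer B, take peg from B; A=[-] B=[lathe,tube] C=[drum,mesh,spool,oval,keg,peg]
Tick 7: prefer A, take lathe from B; A=[-] B=[tube] C=[drum,mesh,spool,oval,keg,peg,lathe]
Tick 8: prefer B, take tube from B; A=[-] B=[-] C=[drum,mesh,spool,oval,keg,peg,lathe,tube]
Tick 9: prefer A, both empty, nothing taken; A=[-] B=[-] C=[drum,mesh,spool,oval,keg,peg,lathe,tube]
Tick 10: prefer B, both empty, nothing taken; A=[-] B=[-] C=[drum,mesh,spool,oval,keg,peg,lathe,tube]

Answer: drum mesh spool oval keg peg lathe tube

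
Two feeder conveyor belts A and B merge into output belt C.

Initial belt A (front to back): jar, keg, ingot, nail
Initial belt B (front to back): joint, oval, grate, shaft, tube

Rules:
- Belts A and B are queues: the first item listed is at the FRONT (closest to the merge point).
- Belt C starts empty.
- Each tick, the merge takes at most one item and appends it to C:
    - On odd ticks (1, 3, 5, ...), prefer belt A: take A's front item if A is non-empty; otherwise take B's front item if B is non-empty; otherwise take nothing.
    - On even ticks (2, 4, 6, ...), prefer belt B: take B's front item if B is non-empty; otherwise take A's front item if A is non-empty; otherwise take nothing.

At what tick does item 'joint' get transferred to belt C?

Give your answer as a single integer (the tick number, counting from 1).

Answer: 2

Derivation:
Tick 1: prefer A, take jar from A; A=[keg,ingot,nail] B=[joint,oval,grate,shaft,tube] C=[jar]
Tick 2: prefer B, take joint from B; A=[keg,ingot,nail] B=[oval,grate,shaft,tube] C=[jar,joint]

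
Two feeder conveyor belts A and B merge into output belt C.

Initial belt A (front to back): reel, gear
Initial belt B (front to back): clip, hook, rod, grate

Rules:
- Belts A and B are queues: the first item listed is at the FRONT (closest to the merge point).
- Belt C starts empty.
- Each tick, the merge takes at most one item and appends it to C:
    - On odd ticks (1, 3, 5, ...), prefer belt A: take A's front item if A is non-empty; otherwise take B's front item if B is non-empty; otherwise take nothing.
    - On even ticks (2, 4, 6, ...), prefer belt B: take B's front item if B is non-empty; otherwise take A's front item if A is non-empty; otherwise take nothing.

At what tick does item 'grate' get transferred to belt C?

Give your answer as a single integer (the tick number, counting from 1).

Tick 1: prefer A, take reel from A; A=[gear] B=[clip,hook,rod,grate] C=[reel]
Tick 2: prefer B, take clip from B; A=[gear] B=[hook,rod,grate] C=[reel,clip]
Tick 3: prefer A, take gear from A; A=[-] B=[hook,rod,grate] C=[reel,clip,gear]
Tick 4: prefer B, take hook from B; A=[-] B=[rod,grate] C=[reel,clip,gear,hook]
Tick 5: prefer A, take rod from B; A=[-] B=[grate] C=[reel,clip,gear,hook,rod]
Tick 6: prefer B, take grate from B; A=[-] B=[-] C=[reel,clip,gear,hook,rod,grate]

Answer: 6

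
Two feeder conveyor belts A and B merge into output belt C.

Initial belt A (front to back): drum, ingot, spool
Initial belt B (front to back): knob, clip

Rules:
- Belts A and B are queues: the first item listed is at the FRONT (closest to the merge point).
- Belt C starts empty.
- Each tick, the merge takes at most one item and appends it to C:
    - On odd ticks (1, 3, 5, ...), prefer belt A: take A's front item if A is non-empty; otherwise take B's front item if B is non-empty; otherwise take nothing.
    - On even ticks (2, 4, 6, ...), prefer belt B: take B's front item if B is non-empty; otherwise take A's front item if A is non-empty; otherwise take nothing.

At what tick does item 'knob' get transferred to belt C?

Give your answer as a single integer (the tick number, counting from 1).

Answer: 2

Derivation:
Tick 1: prefer A, take drum from A; A=[ingot,spool] B=[knob,clip] C=[drum]
Tick 2: prefer B, take knob from B; A=[ingot,spool] B=[clip] C=[drum,knob]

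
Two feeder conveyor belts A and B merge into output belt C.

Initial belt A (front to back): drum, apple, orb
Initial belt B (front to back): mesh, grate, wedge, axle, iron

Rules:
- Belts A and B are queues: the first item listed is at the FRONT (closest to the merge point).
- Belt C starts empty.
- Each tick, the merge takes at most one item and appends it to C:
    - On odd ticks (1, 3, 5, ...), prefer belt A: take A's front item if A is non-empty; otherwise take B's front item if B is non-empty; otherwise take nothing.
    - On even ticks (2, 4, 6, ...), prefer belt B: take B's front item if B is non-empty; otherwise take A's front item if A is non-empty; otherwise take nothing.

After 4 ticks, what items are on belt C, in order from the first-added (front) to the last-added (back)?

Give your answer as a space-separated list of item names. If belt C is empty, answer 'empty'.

Tick 1: prefer A, take drum from A; A=[apple,orb] B=[mesh,grate,wedge,axle,iron] C=[drum]
Tick 2: prefer B, take mesh from B; A=[apple,orb] B=[grate,wedge,axle,iron] C=[drum,mesh]
Tick 3: prefer A, take apple from A; A=[orb] B=[grate,wedge,axle,iron] C=[drum,mesh,apple]
Tick 4: prefer B, take grate from B; A=[orb] B=[wedge,axle,iron] C=[drum,mesh,apple,grate]

Answer: drum mesh apple grate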